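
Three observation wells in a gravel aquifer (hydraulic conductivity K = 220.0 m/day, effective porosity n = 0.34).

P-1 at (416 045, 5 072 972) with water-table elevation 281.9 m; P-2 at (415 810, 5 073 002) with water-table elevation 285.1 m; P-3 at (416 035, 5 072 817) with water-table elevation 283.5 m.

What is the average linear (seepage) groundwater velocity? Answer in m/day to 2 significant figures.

Differences from P-1: to P-2 (Δx, Δy, Δh) = (-235, 30, +3.2); to P-3 = (-10, -155, +1.6).
Solve a·Δx + b·Δy = Δh: det = (-235)·(-155) − (-10)·30 = 36725.
∂h/∂x = [(+3.2)·(-155) − (+1.6)·30] / 36725 = -0.01481
∂h/∂y = [(-235)·(+1.6) − (-10)·(+3.2)] / 36725 = -0.009367
|∇h| = √(-0.01481² + -0.009367²) = 0.01752
Seepage velocity v = K·i/n = 220.0 × 0.01752 / 0.34 = 11.34 m/day.

11 m/day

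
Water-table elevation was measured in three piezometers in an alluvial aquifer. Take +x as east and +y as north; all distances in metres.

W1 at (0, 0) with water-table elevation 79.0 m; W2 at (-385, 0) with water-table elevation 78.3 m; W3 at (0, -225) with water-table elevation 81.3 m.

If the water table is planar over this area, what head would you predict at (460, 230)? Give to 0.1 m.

∂h/∂x = (78.3 − 79.0) / (-385 − 0) = +0.001818
∂h/∂y = (81.3 − 79.0) / (-225 − 0) = -0.01022
h(460, 230) = 79.0 + (+0.001818)·(460) + (-0.01022)·(230) = 79.0 +0.836 -2.351 = 77.485 m.

77.5 m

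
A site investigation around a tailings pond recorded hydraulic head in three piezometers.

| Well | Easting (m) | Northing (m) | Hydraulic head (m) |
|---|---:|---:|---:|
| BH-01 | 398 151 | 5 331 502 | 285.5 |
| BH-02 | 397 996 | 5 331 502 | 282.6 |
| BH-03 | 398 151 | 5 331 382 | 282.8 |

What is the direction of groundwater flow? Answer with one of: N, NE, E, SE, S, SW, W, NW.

∂h/∂x = (282.6 − 285.5) / (397996 − 398151) = +0.01871
∂h/∂y = (282.8 − 285.5) / (5331382 − 5331502) = +0.02250
Flow = −∇h = (-0.01871 east, -0.02250 north), which points southwest.

SW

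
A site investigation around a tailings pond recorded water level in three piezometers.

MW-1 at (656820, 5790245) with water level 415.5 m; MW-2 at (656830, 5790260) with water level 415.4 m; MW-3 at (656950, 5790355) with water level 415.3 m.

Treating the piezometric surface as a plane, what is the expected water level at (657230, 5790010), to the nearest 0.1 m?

With h = a·x + b·y + c and MW-1 as origin, the differences give:
  10·a + 15·b = -0.1
  130·a + 110·b = -0.2
Eliminate b (×110 and ×15, subtract): -850·a = -8.00 → a = ∂h/∂x = +0.009412
Back-substitute: b = ∂h/∂y = -0.01294.
h(657230, 5790010) = 415.5 + (+0.009412)·(410) + (-0.01294)·(-235) = 415.5 +3.859 +3.041 = 422.400 m.

422.4 m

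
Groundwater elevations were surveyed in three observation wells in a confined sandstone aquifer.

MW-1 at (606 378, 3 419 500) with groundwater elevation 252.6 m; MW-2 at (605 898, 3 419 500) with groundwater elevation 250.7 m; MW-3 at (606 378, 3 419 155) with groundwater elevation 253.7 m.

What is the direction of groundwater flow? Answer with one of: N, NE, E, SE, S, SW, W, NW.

NW

∂h/∂x = (250.7 − 252.6) / (605898 − 606378) = +0.003958
∂h/∂y = (253.7 − 252.6) / (3419155 − 3419500) = -0.003188
Flow = −∇h = (-0.003958 east, +0.003188 north), which points northwest.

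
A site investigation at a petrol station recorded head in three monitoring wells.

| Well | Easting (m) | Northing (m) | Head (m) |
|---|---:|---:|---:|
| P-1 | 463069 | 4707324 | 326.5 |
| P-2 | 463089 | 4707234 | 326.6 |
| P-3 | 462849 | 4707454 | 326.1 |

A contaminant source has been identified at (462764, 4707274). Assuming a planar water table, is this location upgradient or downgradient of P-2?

downgradient

Three-point gradient (reference P-1): Δ to P-2 = (20, -90, +0.1), Δ to P-3 = (-220, 130, -0.4).
∂h/∂x = +0.001337, ∂h/∂y = -0.0008140 (det = -17200).
Head at (462764, 4707274) = 326.5 + (+0.001337)·(-305) + (-0.0008140)·(-50) = 326.13 m.
That is lower than the 326.6 m at P-2, so the point is downgradient.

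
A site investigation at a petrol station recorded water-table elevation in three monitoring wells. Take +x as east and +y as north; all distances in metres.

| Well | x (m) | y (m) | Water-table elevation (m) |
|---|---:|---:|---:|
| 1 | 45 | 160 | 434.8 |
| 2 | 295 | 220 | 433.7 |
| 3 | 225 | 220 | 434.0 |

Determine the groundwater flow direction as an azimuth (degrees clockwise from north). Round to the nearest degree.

084°

Taking 1 as reference: 2−1 = (250, 60, -1.1); 3−1 = (180, 60, -0.8).
Solve a·Δx + b·Δy = Δh: det = 250·60 − 180·60 = 4200.
∂h/∂x = [(-1.1)·60 − (-0.8)·60] / 4200 = -0.004286
∂h/∂y = [250·(-0.8) − 180·(-1.1)] / 4200 = -0.0004762
Flow direction (−∇h) has components (+0.004286 E, +0.0004762 N).
Azimuth = atan2(E, N) = atan2(+0.004286, +0.0004762) = 83.7° ≈ 084°.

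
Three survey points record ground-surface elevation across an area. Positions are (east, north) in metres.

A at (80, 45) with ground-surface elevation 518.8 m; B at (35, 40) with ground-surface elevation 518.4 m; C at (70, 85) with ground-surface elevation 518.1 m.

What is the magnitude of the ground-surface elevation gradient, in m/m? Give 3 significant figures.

0.0182 m/m

Taking A as reference: B−A = (-45, -5, -0.4); C−A = (-10, 40, -0.7).
Determinant of the coordinate differences = (-45)·40 − (-10)·(-5) = -1850.
∂z/∂x = [(-0.4)·40 − (-0.7)·(-5)] / -1850 = +0.01054
∂z/∂y = [(-45)·(-0.7) − (-10)·(-0.4)] / -1850 = -0.01486
|∇f| = √(0.01054² + -0.01486²) = 0.01822 m/m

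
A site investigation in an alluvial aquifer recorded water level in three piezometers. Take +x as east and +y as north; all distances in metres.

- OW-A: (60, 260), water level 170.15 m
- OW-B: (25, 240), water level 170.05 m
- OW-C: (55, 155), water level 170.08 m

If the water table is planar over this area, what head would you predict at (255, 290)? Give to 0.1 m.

170.7 m

Differences from OW-A: to OW-B (Δx, Δy, Δh) = (-35, -20, -0.10); to OW-C = (-5, -105, -0.07).
Determinant of the coordinate differences = (-35)·(-105) − (-5)·(-20) = 3575.
∂h/∂x = [(-0.10)·(-105) − (-0.07)·(-20)] / 3575 = +0.002545
∂h/∂y = [(-35)·(-0.07) − (-5)·(-0.10)] / 3575 = +0.0005455
h(255, 290) = 170.15 + (+0.002545)·(195) + (+0.0005455)·(30) = 170.15 +0.496 +0.016 = 170.663 m.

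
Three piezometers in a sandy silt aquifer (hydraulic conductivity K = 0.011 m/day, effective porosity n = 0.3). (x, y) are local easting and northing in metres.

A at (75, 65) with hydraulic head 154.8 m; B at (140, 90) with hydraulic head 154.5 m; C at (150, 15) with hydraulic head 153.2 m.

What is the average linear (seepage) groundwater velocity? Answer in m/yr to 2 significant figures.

0.26 m/yr

Differences from A: to B (Δx, Δy, Δh) = (65, 25, -0.3); to C = (75, -50, -1.6).
Solve a·Δx + b·Δy = Δh: det = 65·(-50) − 75·25 = -5125.
∂h/∂x = [(-0.3)·(-50) − (-1.6)·25] / -5125 = -0.01073
∂h/∂y = [65·(-1.6) − 75·(-0.3)] / -5125 = +0.01590
|∇h| = √(-0.01073² + 0.01590²) = 0.01918
Seepage velocity v = K·i/n = 0.011 × 0.01918 / 0.3 = 0.0007033 m/day = 0.2569 m/yr.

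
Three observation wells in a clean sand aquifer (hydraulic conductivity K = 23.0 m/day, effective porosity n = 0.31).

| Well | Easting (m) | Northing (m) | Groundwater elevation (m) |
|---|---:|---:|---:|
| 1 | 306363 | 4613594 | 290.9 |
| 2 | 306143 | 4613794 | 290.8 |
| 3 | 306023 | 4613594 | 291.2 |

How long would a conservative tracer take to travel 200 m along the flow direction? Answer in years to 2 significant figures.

4.3 years

With h = a·x + b·y + c and 1 as origin, the differences give:
  (-220)·a + 200·b = -0.1
  (-340)·a + 0·b = +0.3
Eliminate b (×0 and ×200, subtract): 68000·a = -60.00 → a = ∂h/∂x = -0.0008824
Back-substitute: b = ∂h/∂y = -0.001471.
|∇h| = √(-0.0008824² + -0.001471²) = 0.001715
Seepage velocity v = K·i/n = 23.0 × 0.001715 / 0.31 = 0.1272 m/day.
t = 200 / 0.1272 = 1572 days = 4.3 years.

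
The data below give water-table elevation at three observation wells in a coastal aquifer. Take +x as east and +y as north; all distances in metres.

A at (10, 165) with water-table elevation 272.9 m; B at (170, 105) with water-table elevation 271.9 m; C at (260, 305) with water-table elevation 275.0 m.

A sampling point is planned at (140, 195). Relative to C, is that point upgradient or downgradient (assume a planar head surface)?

downgradient

Taking A as reference: B−A = (160, -60, -1.0); C−A = (250, 140, +2.1).
Determinant of the coordinate differences = 160·140 − 250·(-60) = 37400.
∂h/∂x = [(-1.0)·140 − (+2.1)·(-60)] / 37400 = -0.0003743
∂h/∂y = [160·(+2.1) − 250·(-1.0)] / 37400 = +0.01567
Head at (140, 195) = 272.9 + (-0.0003743)·(130) + (+0.01567)·(30) = 273.32 m.
That is lower than the 275.0 m at C, so the point is downgradient.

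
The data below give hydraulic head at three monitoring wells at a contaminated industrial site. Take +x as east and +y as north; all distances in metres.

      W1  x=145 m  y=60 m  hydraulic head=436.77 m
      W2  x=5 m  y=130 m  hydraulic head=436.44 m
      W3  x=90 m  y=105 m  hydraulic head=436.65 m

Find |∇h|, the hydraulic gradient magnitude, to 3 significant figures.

0.00269

Differences from W1: to W2 (Δx, Δy, Δh) = (-140, 70, -0.33); to W3 = (-55, 45, -0.12).
Determinant of the coordinate differences = (-140)·45 − (-55)·70 = -2450.
∂h/∂x = [(-0.33)·45 − (-0.12)·70] / -2450 = +0.002633
∂h/∂y = [(-140)·(-0.12) − (-55)·(-0.33)] / -2450 = +0.0005510
|∇h| = √(0.002633² + 0.0005510²) = 0.00269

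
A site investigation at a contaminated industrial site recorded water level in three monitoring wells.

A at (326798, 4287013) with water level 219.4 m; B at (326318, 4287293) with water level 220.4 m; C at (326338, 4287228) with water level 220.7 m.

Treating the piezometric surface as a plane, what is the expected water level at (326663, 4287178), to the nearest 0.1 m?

Differences from A: to B (Δx, Δy, Δh) = (-480, 280, +1.0); to C = (-460, 215, +1.3).
Solve a·Δx + b·Δy = Δh: det = (-480)·215 − (-460)·280 = 25600.
∂h/∂x = [(+1.0)·215 − (+1.3)·280] / 25600 = -0.005820
∂h/∂y = [(-480)·(+1.3) − (-460)·(+1.0)] / 25600 = -0.006406
h(326663, 4287178) = 219.4 + (-0.005820)·(-135) + (-0.006406)·(165) = 219.4 +0.786 -1.057 = 219.129 m.

219.1 m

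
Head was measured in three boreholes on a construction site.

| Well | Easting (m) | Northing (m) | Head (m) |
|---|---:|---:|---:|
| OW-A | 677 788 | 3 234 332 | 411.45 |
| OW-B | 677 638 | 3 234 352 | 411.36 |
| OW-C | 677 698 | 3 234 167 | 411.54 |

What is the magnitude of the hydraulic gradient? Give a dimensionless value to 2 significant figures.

0.00095

Three-point gradient (reference OW-A): Δ to OW-B = (-150, 20, -0.09), Δ to OW-C = (-90, -165, +0.09).
∂h/∂x = +0.0004915, ∂h/∂y = -0.0008136 (det = 26550).
|∇h| = √(0.0004915² + -0.0008136²) = 0.0009505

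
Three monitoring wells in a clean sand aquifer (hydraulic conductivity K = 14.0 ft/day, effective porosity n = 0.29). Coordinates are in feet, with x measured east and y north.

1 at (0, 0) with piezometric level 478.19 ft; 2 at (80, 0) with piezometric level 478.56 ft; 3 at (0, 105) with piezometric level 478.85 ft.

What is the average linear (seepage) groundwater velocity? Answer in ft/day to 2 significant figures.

0.38 ft/day

∂h/∂x = (478.56 − 478.19) / (80 − 0) = +0.004625
∂h/∂y = (478.85 − 478.19) / (105 − 0) = +0.006286
|∇h| = √(0.004625² + 0.006286²) = 0.007804
Seepage velocity v = K·i/n = 14.0 × 0.007804 / 0.29 = 0.3767 ft/day.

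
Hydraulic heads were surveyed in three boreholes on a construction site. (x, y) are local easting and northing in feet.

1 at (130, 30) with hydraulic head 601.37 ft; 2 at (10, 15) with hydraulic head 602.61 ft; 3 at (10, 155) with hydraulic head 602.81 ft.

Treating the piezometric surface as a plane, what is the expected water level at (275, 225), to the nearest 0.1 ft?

Three-point gradient (reference 1): Δ to 2 = (-120, -15, +1.24), Δ to 3 = (-120, 125, +1.44).
∂h/∂x = -0.01051, ∂h/∂y = +0.001429 (det = -16800).
h(275, 225) = 601.37 + (-0.01051)·(145) + (+0.001429)·(195) = 601.37 -1.524 +0.279 = 600.124 ft.

600.1 ft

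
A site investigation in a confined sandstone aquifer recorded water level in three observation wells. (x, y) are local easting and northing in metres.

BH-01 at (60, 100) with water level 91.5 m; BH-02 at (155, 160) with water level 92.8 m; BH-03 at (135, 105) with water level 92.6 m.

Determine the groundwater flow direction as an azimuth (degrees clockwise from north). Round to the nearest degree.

277°

Taking BH-01 as reference: BH-02−BH-01 = (95, 60, +1.3); BH-03−BH-01 = (75, 5, +1.1).
Determinant of the coordinate differences = 95·5 − 75·60 = -4025.
∂h/∂x = [(+1.3)·5 − (+1.1)·60] / -4025 = +0.01478
∂h/∂y = [95·(+1.1) − 75·(+1.3)] / -4025 = -0.001739
Flow direction (−∇h) has components (-0.01478 E, +0.001739 N).
Azimuth = atan2(E, N) = atan2(-0.01478, +0.001739) = 276.7° ≈ 277°.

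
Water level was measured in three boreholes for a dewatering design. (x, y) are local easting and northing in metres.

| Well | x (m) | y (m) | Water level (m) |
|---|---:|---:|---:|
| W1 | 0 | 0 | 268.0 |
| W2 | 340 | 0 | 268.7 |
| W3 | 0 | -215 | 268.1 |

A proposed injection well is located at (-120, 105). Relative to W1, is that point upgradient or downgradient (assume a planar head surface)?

∂h/∂x = (268.7 − 268.0) / (340 − 0) = +0.002059
∂h/∂y = (268.1 − 268.0) / (-215 − 0) = -0.0004651
Head at (-120, 105) = 268.0 + (+0.002059)·(-120) + (-0.0004651)·(105) = 267.70 m.
That is lower than the 268.0 m at W1, so the point is downgradient.

downgradient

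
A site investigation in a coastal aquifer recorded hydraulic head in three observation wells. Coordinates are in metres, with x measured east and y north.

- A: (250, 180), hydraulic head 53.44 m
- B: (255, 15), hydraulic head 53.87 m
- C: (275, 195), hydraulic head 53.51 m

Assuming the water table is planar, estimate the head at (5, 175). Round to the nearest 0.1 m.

52.4 m

Three-point gradient (reference A): Δ to B = (5, -165, +0.43), Δ to C = (25, 15, +0.07).
∂h/∂x = +0.004286, ∂h/∂y = -0.002476 (det = 4200).
h(5, 175) = 53.44 + (+0.004286)·(-245) + (-0.002476)·(-5) = 53.44 -1.050 +0.012 = 52.402 m.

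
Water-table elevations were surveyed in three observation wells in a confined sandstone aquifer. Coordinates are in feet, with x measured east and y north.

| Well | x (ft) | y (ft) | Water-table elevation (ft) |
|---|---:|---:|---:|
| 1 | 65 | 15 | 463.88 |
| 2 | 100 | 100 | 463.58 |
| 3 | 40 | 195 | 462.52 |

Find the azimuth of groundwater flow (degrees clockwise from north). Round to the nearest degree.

312°

Taking 1 as reference: 2−1 = (35, 85, -0.30); 3−1 = (-25, 180, -1.36).
Determinant of the coordinate differences = 35·180 − (-25)·85 = 8425.
∂h/∂x = [(-0.30)·180 − (-1.36)·85] / 8425 = +0.007312
∂h/∂y = [35·(-1.36) − (-25)·(-0.30)] / 8425 = -0.006540
Flow direction (−∇h) has components (-0.007312 E, +0.006540 N).
Azimuth = atan2(E, N) = atan2(-0.007312, +0.006540) = 311.8° ≈ 312°.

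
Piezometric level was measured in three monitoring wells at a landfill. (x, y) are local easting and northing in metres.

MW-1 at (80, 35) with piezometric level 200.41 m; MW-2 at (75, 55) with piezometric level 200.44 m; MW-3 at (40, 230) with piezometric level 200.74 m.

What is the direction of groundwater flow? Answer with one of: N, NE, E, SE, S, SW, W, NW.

With h = a·x + b·y + c and MW-1 as origin, the differences give:
  (-5)·a + 20·b = +0.03
  (-40)·a + 195·b = +0.33
Eliminate b (×195 and ×20, subtract): -175·a = -0.750 → a = ∂h/∂x = +0.004286
Back-substitute: b = ∂h/∂y = +0.002571.
Flow = −∇h = (-0.004286 east, -0.002571 north), which points southwest.

SW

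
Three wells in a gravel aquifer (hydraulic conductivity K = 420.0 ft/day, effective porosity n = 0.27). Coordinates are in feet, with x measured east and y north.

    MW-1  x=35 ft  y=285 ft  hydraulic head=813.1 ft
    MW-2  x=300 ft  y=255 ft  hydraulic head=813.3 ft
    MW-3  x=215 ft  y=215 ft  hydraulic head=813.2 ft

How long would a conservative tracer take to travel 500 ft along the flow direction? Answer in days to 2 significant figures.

290 days

Three-point gradient (reference MW-1): Δ to MW-2 = (265, -30, +0.2), Δ to MW-3 = (180, -70, +0.1).
∂h/∂x = +0.0008365, ∂h/∂y = +0.0007224 (det = -13150).
|∇h| = √(0.0008365² + 0.0007224²) = 0.001105
Seepage velocity v = K·i/n = 420.0 × 0.001105 / 0.27 = 1.719 ft/day.
t = 500 / 1.719 = 290.9 days.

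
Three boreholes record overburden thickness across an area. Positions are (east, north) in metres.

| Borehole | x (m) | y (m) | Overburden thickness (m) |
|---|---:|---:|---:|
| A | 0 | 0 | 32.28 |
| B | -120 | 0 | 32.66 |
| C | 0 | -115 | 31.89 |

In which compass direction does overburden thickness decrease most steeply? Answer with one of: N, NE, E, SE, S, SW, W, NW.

∂d/∂x = (32.66 − 32.28) / (-120 − 0) = -0.003167
∂d/∂y = (31.89 − 32.28) / (-115 − 0) = +0.003391
Steepest decrease is along −∇f = (+0.003167 E, -0.003391 N) → southeast.

SE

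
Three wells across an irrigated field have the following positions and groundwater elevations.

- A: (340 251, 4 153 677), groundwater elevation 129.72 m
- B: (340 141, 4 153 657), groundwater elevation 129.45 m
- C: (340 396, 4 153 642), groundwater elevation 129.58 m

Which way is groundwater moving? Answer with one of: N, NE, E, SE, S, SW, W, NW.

Taking A as reference: B−A = (-110, -20, -0.27); C−A = (145, -35, -0.14).
Determinant of the coordinate differences = (-110)·(-35) − 145·(-20) = 6750.
∂h/∂x = [(-0.27)·(-35) − (-0.14)·(-20)] / 6750 = +0.0009852
∂h/∂y = [(-110)·(-0.14) − 145·(-0.27)] / 6750 = +0.008081
Flow = −∇h = (-0.0009852 east, -0.008081 north), which points south.

S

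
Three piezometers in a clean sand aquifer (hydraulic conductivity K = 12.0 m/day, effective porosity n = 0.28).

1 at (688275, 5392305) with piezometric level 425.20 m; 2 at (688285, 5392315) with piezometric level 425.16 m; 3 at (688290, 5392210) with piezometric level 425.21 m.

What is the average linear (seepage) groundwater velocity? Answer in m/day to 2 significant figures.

Differences from 1: to 2 (Δx, Δy, Δh) = (10, 10, -0.04); to 3 = (15, -95, +0.01).
Solve a·Δx + b·Δy = Δh: det = 10·(-95) − 15·10 = -1100.
∂h/∂x = [(-0.04)·(-95) − (+0.01)·10] / -1100 = -0.003364
∂h/∂y = [10·(+0.01) − 15·(-0.04)] / -1100 = -0.0006364
|∇h| = √(-0.003364² + -0.0006364²) = 0.003424
Seepage velocity v = K·i/n = 12.0 × 0.003424 / 0.28 = 0.1467 m/day.

0.15 m/day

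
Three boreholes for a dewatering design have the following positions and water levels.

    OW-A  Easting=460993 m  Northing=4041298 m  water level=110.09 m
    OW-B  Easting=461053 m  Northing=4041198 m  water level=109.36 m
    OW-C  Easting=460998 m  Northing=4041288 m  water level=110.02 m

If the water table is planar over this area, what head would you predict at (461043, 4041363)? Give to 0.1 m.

Three-point gradient (reference OW-A): Δ to OW-B = (60, -100, -0.73), Δ to OW-C = (5, -10, -0.07).
∂h/∂x = -0.003000, ∂h/∂y = +0.005500 (det = -100).
h(461043, 4041363) = 110.09 + (-0.003000)·(50) + (+0.005500)·(65) = 110.09 -0.150 +0.358 = 110.297 m.

110.3 m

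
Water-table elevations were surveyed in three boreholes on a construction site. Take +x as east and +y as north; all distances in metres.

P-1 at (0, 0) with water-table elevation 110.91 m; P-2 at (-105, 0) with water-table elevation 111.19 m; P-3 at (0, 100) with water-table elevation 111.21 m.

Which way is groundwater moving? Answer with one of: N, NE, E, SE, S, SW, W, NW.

SE

∂h/∂x = (111.19 − 110.91) / (-105 − 0) = -0.002667
∂h/∂y = (111.21 − 110.91) / (100 − 0) = +0.003000
Flow = −∇h = (+0.002667 east, -0.003000 north), which points southeast.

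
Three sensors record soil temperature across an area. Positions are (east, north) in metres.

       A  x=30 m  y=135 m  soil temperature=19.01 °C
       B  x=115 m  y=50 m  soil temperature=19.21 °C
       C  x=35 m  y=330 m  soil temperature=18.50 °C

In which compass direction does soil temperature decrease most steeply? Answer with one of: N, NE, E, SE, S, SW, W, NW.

Differences from A: to B (Δx, Δy, Δh) = (85, -85, +0.20); to C = (5, 195, -0.51).
Solve a·Δx + b·Δy = ΔT: det = 85·195 − 5·(-85) = 17000.
∂T/∂x = [(+0.20)·195 − (-0.51)·(-85)] / 17000 = -0.0002559
∂T/∂y = [85·(-0.51) − 5·(+0.20)] / 17000 = -0.002609
Steepest decrease is along −∇f = (+0.0002559 E, +0.002609 N) → north.

N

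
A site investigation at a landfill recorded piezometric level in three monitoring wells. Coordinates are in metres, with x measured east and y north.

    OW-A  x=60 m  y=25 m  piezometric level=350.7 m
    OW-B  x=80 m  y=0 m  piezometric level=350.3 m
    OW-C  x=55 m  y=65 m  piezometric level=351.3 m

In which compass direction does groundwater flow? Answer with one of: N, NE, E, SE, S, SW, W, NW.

S

With h = a·x + b·y + c and OW-A as origin, the differences give:
  20·a + (-25)·b = -0.4
  (-5)·a + 40·b = +0.6
Eliminate b (×40 and ×(-25), subtract): 675·a = -1.00 → a = ∂h/∂x = -0.001481
Back-substitute: b = ∂h/∂y = +0.01481.
Flow = −∇h = (+0.001481 east, -0.01481 north), which points south.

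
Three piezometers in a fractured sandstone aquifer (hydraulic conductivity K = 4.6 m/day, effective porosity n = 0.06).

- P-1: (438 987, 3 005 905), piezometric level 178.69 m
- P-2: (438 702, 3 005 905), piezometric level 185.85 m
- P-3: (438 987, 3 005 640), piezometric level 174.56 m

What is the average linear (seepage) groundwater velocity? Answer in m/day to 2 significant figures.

2.3 m/day

∂h/∂x = (185.85 − 178.69) / (438702 − 438987) = -0.02512
∂h/∂y = (174.56 − 178.69) / (3005640 − 3005905) = +0.01558
|∇h| = √(-0.02512² + 0.01558²) = 0.02956
Seepage velocity v = K·i/n = 4.6 × 0.02956 / 0.06 = 2.266 m/day.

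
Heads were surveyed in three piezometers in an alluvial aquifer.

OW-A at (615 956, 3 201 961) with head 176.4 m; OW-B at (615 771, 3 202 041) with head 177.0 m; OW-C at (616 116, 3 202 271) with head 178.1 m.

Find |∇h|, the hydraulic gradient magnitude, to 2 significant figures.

Differences from OW-A: to OW-B (Δx, Δy, Δh) = (-185, 80, +0.6); to OW-C = (160, 310, +1.7).
Determinant of the coordinate differences = (-185)·310 − 160·80 = -70150.
∂h/∂x = [(+0.6)·310 − (+1.7)·80] / -70150 = -0.0007128
∂h/∂y = [(-185)·(+1.7) − 160·(+0.6)] / -70150 = +0.005852
|∇h| = √(-0.0007128² + 0.005852²) = 0.005895

0.0059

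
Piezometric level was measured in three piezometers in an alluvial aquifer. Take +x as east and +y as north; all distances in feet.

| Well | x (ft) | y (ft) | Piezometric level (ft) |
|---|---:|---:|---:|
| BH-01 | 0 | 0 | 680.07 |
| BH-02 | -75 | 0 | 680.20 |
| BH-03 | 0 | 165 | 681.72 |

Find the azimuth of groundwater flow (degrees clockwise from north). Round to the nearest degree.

170°

∂h/∂x = (680.20 − 680.07) / (-75 − 0) = -0.001733
∂h/∂y = (681.72 − 680.07) / (165 − 0) = +0.010000
Flow direction (−∇h) has components (+0.001733 E, -0.010000 N).
Azimuth = atan2(E, N) = atan2(+0.001733, -0.010000) = 170.2° ≈ 170°.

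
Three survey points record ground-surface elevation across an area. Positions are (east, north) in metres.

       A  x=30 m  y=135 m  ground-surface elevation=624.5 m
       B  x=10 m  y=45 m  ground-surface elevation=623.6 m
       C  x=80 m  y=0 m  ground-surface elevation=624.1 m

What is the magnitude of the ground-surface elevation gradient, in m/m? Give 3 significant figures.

With z = a·x + b·y + c and A as origin, the differences give:
  (-20)·a + (-90)·b = -0.9
  50·a + (-135)·b = -0.4
Eliminate b (×(-135) and ×(-90), subtract): 7200·a = 85.50 → a = ∂z/∂x = +0.01187
Back-substitute: b = ∂z/∂y = +0.007361.
|∇f| = √(0.01187² + 0.007361²) = 0.01397 m/m

0.0140 m/m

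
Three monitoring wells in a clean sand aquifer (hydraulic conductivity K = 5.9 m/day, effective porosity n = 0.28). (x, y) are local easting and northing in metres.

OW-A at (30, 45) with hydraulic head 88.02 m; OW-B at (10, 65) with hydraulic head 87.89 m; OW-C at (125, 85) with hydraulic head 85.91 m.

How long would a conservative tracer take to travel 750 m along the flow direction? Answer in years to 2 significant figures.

Taking OW-A as reference: OW-B−OW-A = (-20, 20, -0.13); OW-C−OW-A = (95, 40, -2.11).
Solve a·Δx + b·Δy = Δh: det = (-20)·40 − 95·20 = -2700.
∂h/∂x = [(-0.13)·40 − (-2.11)·20] / -2700 = -0.01370
∂h/∂y = [(-20)·(-2.11) − 95·(-0.13)] / -2700 = -0.02020
|∇h| = √(-0.01370² + -0.02020²) = 0.02441
Seepage velocity v = K·i/n = 5.9 × 0.02441 / 0.28 = 0.5144 m/day.
t = 750 / 0.5144 = 1458 days = 3.99 years.

4.0 years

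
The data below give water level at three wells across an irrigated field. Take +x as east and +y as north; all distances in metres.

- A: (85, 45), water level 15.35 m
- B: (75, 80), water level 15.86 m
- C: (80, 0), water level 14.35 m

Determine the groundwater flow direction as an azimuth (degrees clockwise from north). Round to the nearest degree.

Taking A as reference: B−A = (-10, 35, +0.51); C−A = (-5, -45, -1.00).
Solve a·Δx + b·Δy = Δh: det = (-10)·(-45) − (-5)·35 = 625.
∂h/∂x = [(+0.51)·(-45) − (-1.00)·35] / 625 = +0.01928
∂h/∂y = [(-10)·(-1.00) − (-5)·(+0.51)] / 625 = +0.02008
Flow direction (−∇h) has components (-0.01928 E, -0.02008 N).
Azimuth = atan2(E, N) = atan2(-0.01928, -0.02008) = 223.8° ≈ 224°.

224°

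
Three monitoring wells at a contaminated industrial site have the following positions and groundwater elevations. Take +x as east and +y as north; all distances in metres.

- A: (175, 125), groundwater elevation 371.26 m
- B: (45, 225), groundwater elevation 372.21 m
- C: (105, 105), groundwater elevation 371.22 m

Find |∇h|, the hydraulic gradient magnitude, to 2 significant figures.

0.0076

Differences from A: to B (Δx, Δy, Δh) = (-130, 100, +0.95); to C = (-70, -20, -0.04).
Determinant of the coordinate differences = (-130)·(-20) − (-70)·100 = 9600.
∂h/∂x = [(+0.95)·(-20) − (-0.04)·100] / 9600 = -0.001563
∂h/∂y = [(-130)·(-0.04) − (-70)·(+0.95)] / 9600 = +0.007469
|∇h| = √(-0.001563² + 0.007469²) = 0.007631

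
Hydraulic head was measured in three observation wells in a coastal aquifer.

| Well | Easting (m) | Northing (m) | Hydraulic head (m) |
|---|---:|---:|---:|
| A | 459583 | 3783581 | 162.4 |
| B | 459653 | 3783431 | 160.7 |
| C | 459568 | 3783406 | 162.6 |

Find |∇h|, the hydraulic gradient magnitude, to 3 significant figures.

0.0226

Differences from A: to B (Δx, Δy, Δh) = (70, -150, -1.7); to C = (-15, -175, +0.2).
Determinant of the coordinate differences = 70·(-175) − (-15)·(-150) = -14500.
∂h/∂x = [(-1.7)·(-175) − (+0.2)·(-150)] / -14500 = -0.02259
∂h/∂y = [70·(+0.2) − (-15)·(-1.7)] / -14500 = +0.0007931
|∇h| = √(-0.02259² + 0.0007931²) = 0.0226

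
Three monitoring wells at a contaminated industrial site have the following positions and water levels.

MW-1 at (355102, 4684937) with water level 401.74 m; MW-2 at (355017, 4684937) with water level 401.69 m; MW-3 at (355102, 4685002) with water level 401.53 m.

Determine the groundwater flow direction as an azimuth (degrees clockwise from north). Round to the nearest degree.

350°

∂h/∂x = (401.69 − 401.74) / (355017 − 355102) = +0.0005882
∂h/∂y = (401.53 − 401.74) / (4685002 − 4684937) = -0.003231
Flow direction (−∇h) has components (-0.0005882 E, +0.003231 N).
Azimuth = atan2(E, N) = atan2(-0.0005882, +0.003231) = 349.7° ≈ 350°.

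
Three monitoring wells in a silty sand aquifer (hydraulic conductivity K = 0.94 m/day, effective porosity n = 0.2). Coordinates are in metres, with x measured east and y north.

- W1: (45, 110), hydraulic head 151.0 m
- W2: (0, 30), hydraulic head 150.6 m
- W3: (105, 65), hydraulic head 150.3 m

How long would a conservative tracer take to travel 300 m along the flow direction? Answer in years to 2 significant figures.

18 years

Three-point gradient (reference W1): Δ to W2 = (-45, -80, -0.4), Δ to W3 = (60, -45, -0.7).
∂h/∂x = -0.005568, ∂h/∂y = +0.008132 (det = 6825).
|∇h| = √(-0.005568² + 0.008132²) = 0.009856
Seepage velocity v = K·i/n = 0.94 × 0.009856 / 0.2 = 0.04632 m/day.
t = 300 / 0.04632 = 6477 days = 17.7 years.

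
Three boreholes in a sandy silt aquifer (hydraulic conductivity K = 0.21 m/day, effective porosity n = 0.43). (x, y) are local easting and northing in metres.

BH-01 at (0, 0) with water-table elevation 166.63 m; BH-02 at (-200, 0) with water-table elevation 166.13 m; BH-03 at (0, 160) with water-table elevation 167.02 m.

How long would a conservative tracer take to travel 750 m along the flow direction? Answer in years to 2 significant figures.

∂h/∂x = (166.13 − 166.63) / (-200 − 0) = +0.002500
∂h/∂y = (167.02 − 166.63) / (160 − 0) = +0.002438
|∇h| = √(0.002500² + 0.002438²) = 0.003492
Seepage velocity v = K·i/n = 0.21 × 0.003492 / 0.43 = 0.001705 m/day.
t = 750 / 0.001705 = 4.399e+05 days = 1.2e+03 years.

1200 years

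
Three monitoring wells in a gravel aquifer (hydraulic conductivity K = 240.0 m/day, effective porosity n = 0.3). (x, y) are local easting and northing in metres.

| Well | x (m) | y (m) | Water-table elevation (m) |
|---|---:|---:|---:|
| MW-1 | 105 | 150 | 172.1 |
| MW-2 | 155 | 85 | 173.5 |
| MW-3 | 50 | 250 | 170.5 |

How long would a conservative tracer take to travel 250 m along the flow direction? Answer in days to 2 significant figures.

Taking MW-1 as reference: MW-2−MW-1 = (50, -65, +1.4); MW-3−MW-1 = (-55, 100, -1.6).
Determinant of the coordinate differences = 50·100 − (-55)·(-65) = 1425.
∂h/∂x = [(+1.4)·100 − (-1.6)·(-65)] / 1425 = +0.02526
∂h/∂y = [50·(-1.6) − (-55)·(+1.4)] / 1425 = -0.002105
|∇h| = √(0.02526² + -0.002105²) = 0.02535
Seepage velocity v = K·i/n = 240.0 × 0.02535 / 0.3 = 20.28 m/day.
t = 250 / 20.28 = 12.33 days.

12 days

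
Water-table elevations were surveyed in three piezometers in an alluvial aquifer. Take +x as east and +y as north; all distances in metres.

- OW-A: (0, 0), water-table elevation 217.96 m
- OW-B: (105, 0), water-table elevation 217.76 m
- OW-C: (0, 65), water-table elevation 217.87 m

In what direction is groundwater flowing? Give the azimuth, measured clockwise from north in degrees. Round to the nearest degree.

∂h/∂x = (217.76 − 217.96) / (105 − 0) = -0.001905
∂h/∂y = (217.87 − 217.96) / (65 − 0) = -0.001385
Flow direction (−∇h) has components (+0.001905 E, +0.001385 N).
Azimuth = atan2(E, N) = atan2(+0.001905, +0.001385) = 54.0° ≈ 054°.

054°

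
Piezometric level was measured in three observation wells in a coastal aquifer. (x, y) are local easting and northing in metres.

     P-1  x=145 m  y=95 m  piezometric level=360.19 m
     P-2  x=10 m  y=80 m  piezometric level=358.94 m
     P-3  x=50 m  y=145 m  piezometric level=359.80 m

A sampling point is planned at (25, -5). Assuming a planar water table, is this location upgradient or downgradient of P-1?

Taking P-1 as reference: P-2−P-1 = (-135, -15, -1.25); P-3−P-1 = (-95, 50, -0.39).
Determinant of the coordinate differences = (-135)·50 − (-95)·(-15) = -8175.
∂h/∂x = [(-1.25)·50 − (-0.39)·(-15)] / -8175 = +0.008361
∂h/∂y = [(-135)·(-0.39) − (-95)·(-1.25)] / -8175 = +0.008086
Head at (25, -5) = 360.19 + (+0.008361)·(-120) + (+0.008086)·(-100) = 358.38 m.
That is lower than the 360.19 m at P-1, so the point is downgradient.

downgradient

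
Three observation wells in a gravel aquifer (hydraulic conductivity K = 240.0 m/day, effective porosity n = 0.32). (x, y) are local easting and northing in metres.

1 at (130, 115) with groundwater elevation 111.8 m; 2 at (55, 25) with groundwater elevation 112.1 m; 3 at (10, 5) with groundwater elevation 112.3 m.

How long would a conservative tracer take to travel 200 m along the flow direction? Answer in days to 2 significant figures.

With h = a·x + b·y + c and 1 as origin, the differences give:
  (-75)·a + (-90)·b = +0.3
  (-120)·a + (-110)·b = +0.5
Eliminate b (×(-110) and ×(-90), subtract): -2550·a = 12.00 → a = ∂h/∂x = -0.004706
Back-substitute: b = ∂h/∂y = +0.0005882.
|∇h| = √(-0.004706² + 0.0005882²) = 0.004743
Seepage velocity v = K·i/n = 240.0 × 0.004743 / 0.32 = 3.557 m/day.
t = 200 / 3.557 = 56.23 days.

56 days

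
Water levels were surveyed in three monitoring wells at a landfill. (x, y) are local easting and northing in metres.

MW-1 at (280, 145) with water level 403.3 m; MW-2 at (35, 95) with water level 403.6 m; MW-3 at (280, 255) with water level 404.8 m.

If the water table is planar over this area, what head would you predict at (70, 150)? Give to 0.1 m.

Differences from MW-1: to MW-2 (Δx, Δy, Δh) = (-245, -50, +0.3); to MW-3 = (0, 110, +1.5).
Solve a·Δx + b·Δy = Δh: det = (-245)·110 − 0·(-50) = -26950.
∂h/∂x = [(+0.3)·110 − (+1.5)·(-50)] / -26950 = -0.004007
∂h/∂y = [(-245)·(+1.5) − 0·(+0.3)] / -26950 = +0.01364
h(70, 150) = 403.3 + (-0.004007)·(-210) + (+0.01364)·(5) = 403.3 +0.842 +0.068 = 404.210 m.

404.2 m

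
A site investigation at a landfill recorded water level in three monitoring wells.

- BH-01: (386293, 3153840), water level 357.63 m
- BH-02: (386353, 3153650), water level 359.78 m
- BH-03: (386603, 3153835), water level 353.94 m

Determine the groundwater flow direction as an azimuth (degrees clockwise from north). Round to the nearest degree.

Three-point gradient (reference BH-01): Δ to BH-02 = (60, -190, +2.15), Δ to BH-03 = (310, -5, -3.69).
∂h/∂x = -0.01215, ∂h/∂y = -0.01515 (det = 58600).
Flow direction (−∇h) has components (+0.01215 E, +0.01515 N).
Azimuth = atan2(E, N) = atan2(+0.01215, +0.01515) = 38.7° ≈ 039°.

039°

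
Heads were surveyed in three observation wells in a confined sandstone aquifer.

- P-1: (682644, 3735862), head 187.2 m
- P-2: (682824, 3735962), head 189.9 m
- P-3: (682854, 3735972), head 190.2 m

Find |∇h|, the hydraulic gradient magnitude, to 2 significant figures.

0.023

Taking P-1 as reference: P-2−P-1 = (180, 100, +2.7); P-3−P-1 = (210, 110, +3.0).
Solve a·Δx + b·Δy = Δh: det = 180·110 − 210·100 = -1200.
∂h/∂x = [(+2.7)·110 − (+3.0)·100] / -1200 = +0.002500
∂h/∂y = [180·(+3.0) − 210·(+2.7)] / -1200 = +0.02250
|∇h| = √(0.002500² + 0.02250²) = 0.02264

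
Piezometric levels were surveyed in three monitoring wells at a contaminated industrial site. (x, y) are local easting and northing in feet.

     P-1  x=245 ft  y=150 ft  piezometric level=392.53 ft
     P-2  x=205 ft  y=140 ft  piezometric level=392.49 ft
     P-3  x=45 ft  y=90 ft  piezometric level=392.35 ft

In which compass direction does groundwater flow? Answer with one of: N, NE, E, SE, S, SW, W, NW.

With h = a·x + b·y + c and P-1 as origin, the differences give:
  (-40)·a + (-10)·b = -0.04
  (-200)·a + (-60)·b = -0.18
Eliminate b (×(-60) and ×(-10), subtract): 400·a = 0.600 → a = ∂h/∂x = +0.001500
Back-substitute: b = ∂h/∂y = -0.002000.
Flow = −∇h = (-0.001500 east, +0.002000 north), which points northwest.

NW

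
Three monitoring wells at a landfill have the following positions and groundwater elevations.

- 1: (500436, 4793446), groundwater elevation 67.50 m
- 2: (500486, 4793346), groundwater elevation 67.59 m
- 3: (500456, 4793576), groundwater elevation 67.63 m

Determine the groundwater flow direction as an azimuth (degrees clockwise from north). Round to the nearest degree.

Taking 1 as reference: 2−1 = (50, -100, +0.09); 3−1 = (20, 130, +0.13).
Determinant of the coordinate differences = 50·130 − 20·(-100) = 8500.
∂h/∂x = [(+0.09)·130 − (+0.13)·(-100)] / 8500 = +0.002906
∂h/∂y = [50·(+0.13) − 20·(+0.09)] / 8500 = +0.0005529
Flow direction (−∇h) has components (-0.002906 E, -0.0005529 N).
Azimuth = atan2(E, N) = atan2(-0.002906, -0.0005529) = 259.2° ≈ 259°.

259°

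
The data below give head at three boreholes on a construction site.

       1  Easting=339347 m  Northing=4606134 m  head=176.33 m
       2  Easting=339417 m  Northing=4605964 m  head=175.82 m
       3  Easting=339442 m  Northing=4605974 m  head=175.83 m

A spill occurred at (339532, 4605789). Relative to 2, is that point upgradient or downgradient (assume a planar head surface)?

Differences from 1: to 2 (Δx, Δy, Δh) = (70, -170, -0.51); to 3 = (95, -160, -0.50).
Determinant of the coordinate differences = 70·(-160) − 95·(-170) = 4950.
∂h/∂x = [(-0.51)·(-160) − (-0.50)·(-170)] / 4950 = -0.0006869
∂h/∂y = [70·(-0.50) − 95·(-0.51)] / 4950 = +0.002717
Head at (339532, 4605789) = 176.33 + (-0.0006869)·(185) + (+0.002717)·(-345) = 175.27 m.
That is lower than the 175.82 m at 2, so the point is downgradient.

downgradient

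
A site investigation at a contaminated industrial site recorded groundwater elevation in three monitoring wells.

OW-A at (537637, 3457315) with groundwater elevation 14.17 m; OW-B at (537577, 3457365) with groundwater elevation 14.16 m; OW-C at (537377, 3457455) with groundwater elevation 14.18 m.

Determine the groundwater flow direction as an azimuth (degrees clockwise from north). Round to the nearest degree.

Taking OW-A as reference: OW-B−OW-A = (-60, 50, -0.01); OW-C−OW-A = (-260, 140, +0.01).
Solve a·Δx + b·Δy = Δh: det = (-60)·140 − (-260)·50 = 4600.
∂h/∂x = [(-0.01)·140 − (+0.01)·50] / 4600 = -0.0004130
∂h/∂y = [(-60)·(+0.01) − (-260)·(-0.01)] / 4600 = -0.0006957
Flow direction (−∇h) has components (+0.0004130 E, +0.0006957 N).
Azimuth = atan2(E, N) = atan2(+0.0004130, +0.0006957) = 30.7° ≈ 031°.

031°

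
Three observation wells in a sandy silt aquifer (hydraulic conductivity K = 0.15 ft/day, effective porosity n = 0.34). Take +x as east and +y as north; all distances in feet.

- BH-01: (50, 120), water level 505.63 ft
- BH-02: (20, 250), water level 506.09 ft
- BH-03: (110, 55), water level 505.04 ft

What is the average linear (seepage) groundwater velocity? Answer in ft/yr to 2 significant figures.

Taking BH-01 as reference: BH-02−BH-01 = (-30, 130, +0.46); BH-03−BH-01 = (60, -65, -0.59).
Determinant of the coordinate differences = (-30)·(-65) − 60·130 = -5850.
∂h/∂x = [(+0.46)·(-65) − (-0.59)·130] / -5850 = -0.008000
∂h/∂y = [(-30)·(-0.59) − 60·(+0.46)] / -5850 = +0.001692
|∇h| = √(-0.008000² + 0.001692²) = 0.008177
Seepage velocity v = K·i/n = 0.15 × 0.008177 / 0.34 = 0.003608 ft/day = 1.318 ft/yr.

1.3 ft/yr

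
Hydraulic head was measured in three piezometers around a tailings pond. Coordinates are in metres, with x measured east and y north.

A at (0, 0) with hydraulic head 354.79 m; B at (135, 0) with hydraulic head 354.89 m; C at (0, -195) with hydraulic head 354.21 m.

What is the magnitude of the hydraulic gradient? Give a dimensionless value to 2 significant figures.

0.0031

∂h/∂x = (354.89 − 354.79) / (135 − 0) = +0.0007407
∂h/∂y = (354.21 − 354.79) / (-195 − 0) = +0.002974
|∇h| = √(0.0007407² + 0.002974²) = 0.003065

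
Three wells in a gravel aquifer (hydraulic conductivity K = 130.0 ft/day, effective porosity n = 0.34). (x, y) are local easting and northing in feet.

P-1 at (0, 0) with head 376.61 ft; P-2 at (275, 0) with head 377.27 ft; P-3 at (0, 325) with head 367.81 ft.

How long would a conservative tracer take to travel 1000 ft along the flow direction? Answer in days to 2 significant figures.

∂h/∂x = (377.27 − 376.61) / (275 − 0) = +0.002400
∂h/∂y = (367.81 − 376.61) / (325 − 0) = -0.02708
|∇h| = √(0.002400² + -0.02708²) = 0.02719
Seepage velocity v = K·i/n = 130.0 × 0.02719 / 0.34 = 10.4 ft/day.
t = 1000 / 10.4 = 96.15 days.

96 days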